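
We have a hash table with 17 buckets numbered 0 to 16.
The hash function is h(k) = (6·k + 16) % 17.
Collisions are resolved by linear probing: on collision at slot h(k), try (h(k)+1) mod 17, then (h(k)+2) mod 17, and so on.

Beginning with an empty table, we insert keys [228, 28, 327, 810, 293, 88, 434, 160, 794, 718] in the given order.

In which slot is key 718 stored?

10

228: h=7 -> slot 7
28: h=14 -> slot 14
327: h=6 -> slot 6
810: h=14, probe 14,15 -> slot 15
293: h=6, probe 6,7,8 -> slot 8
88: h=0 -> slot 0
434: h=2 -> slot 2
160: h=7, probe 7,8,9 -> slot 9
794: h=3 -> slot 3
718: h=6, probe 6,7,8,9,10 -> slot 10
Table: [88, _, 434, 794, _, _, 327, 228, 293, 160, 718, _, _, _, 28, 810, _]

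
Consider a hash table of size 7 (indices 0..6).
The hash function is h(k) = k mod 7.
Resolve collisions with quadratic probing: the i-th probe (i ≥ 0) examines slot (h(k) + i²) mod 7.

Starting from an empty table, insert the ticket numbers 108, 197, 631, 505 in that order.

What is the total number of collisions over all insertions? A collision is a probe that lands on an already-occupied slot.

108: h=3 => slot 3
197: h=1 => slot 1
631: h=1, probe 1,2 => slot 2
505: h=1, probe 1,2,5 => slot 5
Table: [-, 197, 631, 108, -, 505, -]

3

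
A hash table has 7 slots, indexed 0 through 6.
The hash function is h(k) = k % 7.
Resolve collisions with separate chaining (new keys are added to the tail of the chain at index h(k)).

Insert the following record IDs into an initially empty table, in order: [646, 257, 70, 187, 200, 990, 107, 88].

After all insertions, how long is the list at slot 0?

1

Insert 646: h=2, bucket 2 empty -> new chain.
Insert 257: h=5, bucket 5 empty -> new chain.
Insert 70: h=0, bucket 0 empty -> new chain.
Insert 187: h=5, bucket 5 nonempty -> append to chain.
Insert 200: h=4, bucket 4 empty -> new chain.
Insert 990: h=3, bucket 3 empty -> new chain.
Insert 107: h=2, bucket 2 nonempty -> append to chain.
Insert 88: h=4, bucket 4 nonempty -> append to chain.
Final buckets:
0: 70
1: .
2: 646 -> 107
3: 990
4: 200 -> 88
5: 257 -> 187
6: .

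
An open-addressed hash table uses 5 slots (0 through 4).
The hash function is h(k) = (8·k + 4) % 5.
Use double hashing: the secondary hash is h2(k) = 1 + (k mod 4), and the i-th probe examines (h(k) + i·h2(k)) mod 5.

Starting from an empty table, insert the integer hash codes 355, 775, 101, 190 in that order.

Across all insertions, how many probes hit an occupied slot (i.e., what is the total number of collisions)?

Insert 355: h=4, slot 4 empty → index 4.
Insert 775: h=4, h2=4, slot 4 occupied → index 3.
Insert 101: h=2, slot 2 empty → index 2.
Insert 190: h=4, h2=3, slots 4,2 occupied → index 0.
Table: [190, -, 101, 775, 355]

3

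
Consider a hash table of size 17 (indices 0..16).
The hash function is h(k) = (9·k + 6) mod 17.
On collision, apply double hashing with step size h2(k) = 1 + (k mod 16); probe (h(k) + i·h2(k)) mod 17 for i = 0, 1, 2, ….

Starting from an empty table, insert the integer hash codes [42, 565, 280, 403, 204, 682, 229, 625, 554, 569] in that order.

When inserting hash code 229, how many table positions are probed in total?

42: h=10 → slot 10
565: h=8 → slot 8
280: h=10, h2=9, probe 10,2 → slot 2
403: h=12 → slot 12
204: h=6 → slot 6
682: h=7 → slot 7
229: h=10, h2=6, probe 10,16 → slot 16
625: h=4 → slot 4
554: h=11 → slot 11
569: h=10, h2=10, probe 10,3 → slot 3
Table: [—, —, 280, 569, 625, —, 204, 682, 565, —, 42, 554, 403, —, —, —, 229]

2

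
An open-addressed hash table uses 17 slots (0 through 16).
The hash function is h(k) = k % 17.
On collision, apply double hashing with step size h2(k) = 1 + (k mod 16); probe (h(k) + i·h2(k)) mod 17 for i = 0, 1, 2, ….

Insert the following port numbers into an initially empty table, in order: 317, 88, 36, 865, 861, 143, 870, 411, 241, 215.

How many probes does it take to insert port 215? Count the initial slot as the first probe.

Insert 317: h=11, slot 11 empty → index 11.
Insert 88: h=3, slot 3 empty → index 3.
Insert 36: h=2, slot 2 empty → index 2.
Insert 865: h=15, slot 15 empty → index 15.
Insert 861: h=11, h2=14, slot 11 occupied → index 8.
Insert 143: h=7, slot 7 empty → index 7.
Insert 870: h=3, h2=7, slot 3 occupied → index 10.
Insert 411: h=3, h2=12, slots 3,15,10 occupied → index 5.
Insert 241: h=3, h2=2, slots 3,5,7 occupied → index 9.
Insert 215: h=11, h2=8, slots 11,2,10 occupied → index 1.
Table: [∅, 215, 36, 88, ∅, 411, ∅, 143, 861, 241, 870, 317, ∅, ∅, ∅, 865, ∅]

4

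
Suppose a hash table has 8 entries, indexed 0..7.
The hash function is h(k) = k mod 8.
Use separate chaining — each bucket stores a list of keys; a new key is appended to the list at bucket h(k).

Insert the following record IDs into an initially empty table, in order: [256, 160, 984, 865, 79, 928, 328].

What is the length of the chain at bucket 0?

Insert 256: h=0, bucket 0 empty -> new chain.
Insert 160: h=0, bucket 0 nonempty -> append to chain.
Insert 984: h=0, bucket 0 nonempty -> append to chain.
Insert 865: h=1, bucket 1 empty -> new chain.
Insert 79: h=7, bucket 7 empty -> new chain.
Insert 928: h=0, bucket 0 nonempty -> append to chain.
Insert 328: h=0, bucket 0 nonempty -> append to chain.
Final buckets:
0: 256 -> 160 -> 984 -> 928 -> 328
1: 865
2: .
3: .
4: .
5: .
6: .
7: 79

5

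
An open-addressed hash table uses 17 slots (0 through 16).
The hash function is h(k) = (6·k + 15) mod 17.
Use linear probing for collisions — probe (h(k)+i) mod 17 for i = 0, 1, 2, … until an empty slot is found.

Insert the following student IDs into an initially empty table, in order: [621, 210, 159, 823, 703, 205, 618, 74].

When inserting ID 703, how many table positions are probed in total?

4

Insert 621: h=1, slot 1 empty -> index 1.
Insert 210: h=0, slot 0 empty -> index 0.
Insert 159: h=0, slots 0,1 occupied -> index 2.
Insert 823: h=6, slot 6 empty -> index 6.
Insert 703: h=0, slots 0,1,2 occupied -> index 3.
Insert 205: h=4, slot 4 empty -> index 4.
Insert 618: h=0, slots 0,1,2,3,4 occupied -> index 5.
Insert 74: h=0, slots 0,1,2,3,4,5,6 occupied -> index 7.
Table: [210, 621, 159, 703, 205, 618, 823, 74, ., ., ., ., ., ., ., ., .]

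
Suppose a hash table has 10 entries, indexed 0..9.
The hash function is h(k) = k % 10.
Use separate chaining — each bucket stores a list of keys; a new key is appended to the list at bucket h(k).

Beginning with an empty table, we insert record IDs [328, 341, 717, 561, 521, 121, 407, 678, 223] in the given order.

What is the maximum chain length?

Insert 328: h=8, bucket 8 empty -> new chain.
Insert 341: h=1, bucket 1 empty -> new chain.
Insert 717: h=7, bucket 7 empty -> new chain.
Insert 561: h=1, bucket 1 nonempty -> append to chain.
Insert 521: h=1, bucket 1 nonempty -> append to chain.
Insert 121: h=1, bucket 1 nonempty -> append to chain.
Insert 407: h=7, bucket 7 nonempty -> append to chain.
Insert 678: h=8, bucket 8 nonempty -> append to chain.
Insert 223: h=3, bucket 3 empty -> new chain.
Final buckets:
0: ∅
1: 341 -> 561 -> 521 -> 121
2: ∅
3: 223
4: ∅
5: ∅
6: ∅
7: 717 -> 407
8: 328 -> 678
9: ∅

4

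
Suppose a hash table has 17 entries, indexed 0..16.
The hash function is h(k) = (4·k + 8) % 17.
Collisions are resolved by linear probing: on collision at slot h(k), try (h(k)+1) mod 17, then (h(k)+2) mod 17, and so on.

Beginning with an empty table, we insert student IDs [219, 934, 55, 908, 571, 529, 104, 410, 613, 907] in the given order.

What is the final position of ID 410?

219: h=0 → slot 0
934: h=4 → slot 4
55: h=7 → slot 7
908: h=2 → slot 2
571: h=14 → slot 14
529: h=16 → slot 16
104: h=16, probe 16,0,1 → slot 1
410: h=16, probe 16,0,1,2,3 → slot 3
613: h=12 → slot 12
907: h=15 → slot 15
Table: [219, 104, 908, 410, 934, -, -, 55, -, -, -, -, 613, -, 571, 907, 529]

3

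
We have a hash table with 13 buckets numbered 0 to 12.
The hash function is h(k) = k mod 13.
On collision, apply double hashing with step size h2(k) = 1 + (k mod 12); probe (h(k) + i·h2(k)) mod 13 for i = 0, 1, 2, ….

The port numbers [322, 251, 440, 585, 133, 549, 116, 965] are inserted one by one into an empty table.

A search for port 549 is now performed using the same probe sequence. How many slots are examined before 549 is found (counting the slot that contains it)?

322: h=10 => slot 10
251: h=4 => slot 4
440: h=11 => slot 11
585: h=0 => slot 0
133: h=3 => slot 3
549: h=3, h2=10, probe 3,0,10,7 => slot 7
116: h=12 => slot 12
965: h=3, h2=6, probe 3,9 => slot 9
Table: [585, ∅, ∅, 133, 251, ∅, ∅, 549, ∅, 965, 322, 440, 116]
Lookup 549: h=3, h2=10, probe 3,0,10,7 → found at 7.

4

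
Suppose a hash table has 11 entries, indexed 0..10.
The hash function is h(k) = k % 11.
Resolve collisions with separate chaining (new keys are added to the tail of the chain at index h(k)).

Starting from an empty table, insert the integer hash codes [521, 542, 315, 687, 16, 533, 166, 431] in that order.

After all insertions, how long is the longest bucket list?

Insert 521: h=4, bucket 4 empty -> new chain.
Insert 542: h=3, bucket 3 empty -> new chain.
Insert 315: h=7, bucket 7 empty -> new chain.
Insert 687: h=5, bucket 5 empty -> new chain.
Insert 16: h=5, bucket 5 nonempty -> append to chain.
Insert 533: h=5, bucket 5 nonempty -> append to chain.
Insert 166: h=1, bucket 1 empty -> new chain.
Insert 431: h=2, bucket 2 empty -> new chain.
Final buckets:
0: _
1: 166
2: 431
3: 542
4: 521
5: 687 -> 16 -> 533
6: _
7: 315
8: _
9: _
10: _

3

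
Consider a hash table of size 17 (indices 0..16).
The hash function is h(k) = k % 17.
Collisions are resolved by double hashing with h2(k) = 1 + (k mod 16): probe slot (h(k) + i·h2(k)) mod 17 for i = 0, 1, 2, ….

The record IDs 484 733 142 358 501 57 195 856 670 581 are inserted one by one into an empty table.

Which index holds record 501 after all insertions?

Insert 484: h=8, slot 8 empty → index 8.
Insert 733: h=2, slot 2 empty → index 2.
Insert 142: h=6, slot 6 empty → index 6.
Insert 358: h=1, slot 1 empty → index 1.
Insert 501: h=8, h2=6, slot 8 occupied → index 14.
Insert 57: h=6, h2=10, slot 6 occupied → index 16.
Insert 195: h=8, h2=4, slot 8 occupied → index 12.
Insert 856: h=6, h2=9, slot 6 occupied → index 15.
Insert 670: h=7, slot 7 empty → index 7.
Insert 581: h=3, slot 3 empty → index 3.
Table: [—, 358, 733, 581, —, —, 142, 670, 484, —, —, —, 195, —, 501, 856, 57]

14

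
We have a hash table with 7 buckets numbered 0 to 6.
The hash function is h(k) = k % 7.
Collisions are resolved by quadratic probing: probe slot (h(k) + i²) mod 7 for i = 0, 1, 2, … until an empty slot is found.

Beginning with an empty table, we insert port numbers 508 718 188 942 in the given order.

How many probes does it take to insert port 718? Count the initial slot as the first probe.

2

508 hashes to 4; slot 4 is free → place at 4.
718 hashes to 4; 4 taken → place at 5.
188 hashes to 6; slot 6 is free → place at 6.
942 hashes to 4; 4,5 taken → place at 1.
Table: [., 942, ., ., 508, 718, 188]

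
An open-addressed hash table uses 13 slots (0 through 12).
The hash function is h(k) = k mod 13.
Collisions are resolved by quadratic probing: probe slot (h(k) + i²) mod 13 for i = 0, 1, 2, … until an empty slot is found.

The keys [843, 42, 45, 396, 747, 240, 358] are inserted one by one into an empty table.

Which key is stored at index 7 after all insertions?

Insert 843: h=11, slot 11 empty → index 11.
Insert 42: h=3, slot 3 empty → index 3.
Insert 45: h=6, slot 6 empty → index 6.
Insert 396: h=6, slot 6 occupied → index 7.
Insert 747: h=6, slots 6,7 occupied → index 10.
Insert 240: h=6, slots 6,7,10 occupied → index 2.
Insert 358: h=7, slot 7 occupied → index 8.
Table: [., ., 240, 42, ., ., 45, 396, 358, ., 747, 843, .]

396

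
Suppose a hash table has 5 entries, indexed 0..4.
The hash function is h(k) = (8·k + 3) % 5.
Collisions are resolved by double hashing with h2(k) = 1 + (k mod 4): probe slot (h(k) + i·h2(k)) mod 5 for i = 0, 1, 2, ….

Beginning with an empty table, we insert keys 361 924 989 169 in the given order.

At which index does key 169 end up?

361 hashes to 1; slot 1 is free -> place at 1.
924 hashes to 0; slot 0 is free -> place at 0.
989 hashes to 0, h2=2; 0 taken -> place at 2.
169 hashes to 0, h2=2; 0,2 taken -> place at 4.
Table: [924, 361, 989, _, 169]

4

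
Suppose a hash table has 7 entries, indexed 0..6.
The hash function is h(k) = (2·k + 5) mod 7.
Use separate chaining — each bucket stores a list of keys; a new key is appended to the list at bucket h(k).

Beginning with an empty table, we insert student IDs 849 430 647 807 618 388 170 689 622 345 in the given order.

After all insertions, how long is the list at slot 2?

849 → bucket 2
430 → bucket 4
647 → bucket 4 (collision)
807 → bucket 2 (collision)
618 → bucket 2 (collision)
388 → bucket 4 (collision)
170 → bucket 2 (collision)
689 → bucket 4 (collision)
622 → bucket 3
345 → bucket 2 (collision)
Final buckets:
0: _
1: _
2: 849 -> 807 -> 618 -> 170 -> 345
3: 622
4: 430 -> 647 -> 388 -> 689
5: _
6: _

5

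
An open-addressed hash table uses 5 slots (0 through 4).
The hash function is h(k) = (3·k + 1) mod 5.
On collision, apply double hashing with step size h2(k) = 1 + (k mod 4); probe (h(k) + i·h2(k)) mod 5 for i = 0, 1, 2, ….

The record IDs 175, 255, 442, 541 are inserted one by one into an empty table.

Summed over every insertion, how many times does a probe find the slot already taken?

1

175: h=1 => slot 1
255: h=1, h2=4, probe 1,0 => slot 0
442: h=2 => slot 2
541: h=4 => slot 4
Table: [255, 175, 442, ∅, 541]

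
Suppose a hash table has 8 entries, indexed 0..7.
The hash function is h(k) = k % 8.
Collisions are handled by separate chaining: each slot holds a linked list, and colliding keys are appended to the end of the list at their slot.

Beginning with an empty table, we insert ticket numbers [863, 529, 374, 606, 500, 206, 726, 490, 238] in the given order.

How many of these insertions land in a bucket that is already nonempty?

4

Insert 863: h=7, bucket 7 empty → new chain.
Insert 529: h=1, bucket 1 empty → new chain.
Insert 374: h=6, bucket 6 empty → new chain.
Insert 606: h=6, bucket 6 nonempty → append to chain.
Insert 500: h=4, bucket 4 empty → new chain.
Insert 206: h=6, bucket 6 nonempty → append to chain.
Insert 726: h=6, bucket 6 nonempty → append to chain.
Insert 490: h=2, bucket 2 empty → new chain.
Insert 238: h=6, bucket 6 nonempty → append to chain.
Final buckets:
0: ∅
1: 529
2: 490
3: ∅
4: 500
5: ∅
6: 374 -> 606 -> 206 -> 726 -> 238
7: 863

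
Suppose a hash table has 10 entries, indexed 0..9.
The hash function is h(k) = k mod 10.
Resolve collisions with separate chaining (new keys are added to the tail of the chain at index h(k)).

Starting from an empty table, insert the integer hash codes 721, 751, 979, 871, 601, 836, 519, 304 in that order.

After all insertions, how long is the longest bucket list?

Insert 721: h=1, bucket 1 empty -> new chain.
Insert 751: h=1, bucket 1 nonempty -> append to chain.
Insert 979: h=9, bucket 9 empty -> new chain.
Insert 871: h=1, bucket 1 nonempty -> append to chain.
Insert 601: h=1, bucket 1 nonempty -> append to chain.
Insert 836: h=6, bucket 6 empty -> new chain.
Insert 519: h=9, bucket 9 nonempty -> append to chain.
Insert 304: h=4, bucket 4 empty -> new chain.
Final buckets:
0: ∅
1: 721 -> 751 -> 871 -> 601
2: ∅
3: ∅
4: 304
5: ∅
6: 836
7: ∅
8: ∅
9: 979 -> 519

4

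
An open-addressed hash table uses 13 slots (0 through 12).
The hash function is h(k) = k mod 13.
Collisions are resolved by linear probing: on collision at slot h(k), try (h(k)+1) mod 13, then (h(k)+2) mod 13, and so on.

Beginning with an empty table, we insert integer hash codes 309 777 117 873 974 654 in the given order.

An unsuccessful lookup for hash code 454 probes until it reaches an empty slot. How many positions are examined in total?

3

Insert 309: h=10, slot 10 empty -> index 10.
Insert 777: h=10, slot 10 occupied -> index 11.
Insert 117: h=0, slot 0 empty -> index 0.
Insert 873: h=2, slot 2 empty -> index 2.
Insert 974: h=12, slot 12 empty -> index 12.
Insert 654: h=4, slot 4 empty -> index 4.
Table: [117, ∅, 873, ∅, 654, ∅, ∅, ∅, ∅, ∅, 309, 777, 974]
Lookup 454: h=12, probe 12,0,1 → slot 1 empty, not found.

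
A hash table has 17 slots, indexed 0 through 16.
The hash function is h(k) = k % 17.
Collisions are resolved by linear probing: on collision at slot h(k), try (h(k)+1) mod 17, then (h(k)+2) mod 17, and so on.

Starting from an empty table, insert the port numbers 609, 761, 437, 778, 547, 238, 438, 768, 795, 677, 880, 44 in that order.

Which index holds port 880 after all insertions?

5

609: h=14 → slot 14
761: h=13 → slot 13
437: h=12 → slot 12
778: h=13, probe 13,14,15 → slot 15
547: h=3 → slot 3
238: h=0 → slot 0
438: h=13, probe 13,14,15,16 → slot 16
768: h=3, probe 3,4 → slot 4
795: h=13, probe 13,14,15,16,0,1 → slot 1
677: h=14, probe 14,15,16,0,1,2 → slot 2
880: h=13, probe 13,14,15,16,0,1,2,3,4,5 → slot 5
44: h=10 → slot 10
Table: [238, 795, 677, 547, 768, 880, -, -, -, -, 44, -, 437, 761, 609, 778, 438]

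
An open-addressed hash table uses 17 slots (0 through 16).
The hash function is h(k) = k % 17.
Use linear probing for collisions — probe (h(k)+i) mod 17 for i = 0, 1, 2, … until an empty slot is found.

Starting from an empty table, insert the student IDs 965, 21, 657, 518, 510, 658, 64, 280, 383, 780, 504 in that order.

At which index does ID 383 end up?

10

965 hashes to 13; slot 13 is free → place at 13.
21 hashes to 4; slot 4 is free → place at 4.
657 hashes to 11; slot 11 is free → place at 11.
518 hashes to 8; slot 8 is free → place at 8.
510 hashes to 0; slot 0 is free → place at 0.
658 hashes to 12; slot 12 is free → place at 12.
64 hashes to 13; 13 taken → place at 14.
280 hashes to 8; 8 taken → place at 9.
383 hashes to 9; 9 taken → place at 10.
780 hashes to 15; slot 15 is free → place at 15.
504 hashes to 11; 11,12,13,14,15 taken → place at 16.
Table: [510, _, _, _, 21, _, _, _, 518, 280, 383, 657, 658, 965, 64, 780, 504]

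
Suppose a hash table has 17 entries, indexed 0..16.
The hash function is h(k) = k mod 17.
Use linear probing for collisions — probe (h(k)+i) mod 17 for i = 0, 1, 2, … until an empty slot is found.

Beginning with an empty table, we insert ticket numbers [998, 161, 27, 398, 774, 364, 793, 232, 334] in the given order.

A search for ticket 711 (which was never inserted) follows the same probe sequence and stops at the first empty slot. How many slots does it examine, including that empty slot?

3

Insert 998: h=12, slot 12 empty => index 12.
Insert 161: h=8, slot 8 empty => index 8.
Insert 27: h=10, slot 10 empty => index 10.
Insert 398: h=7, slot 7 empty => index 7.
Insert 774: h=9, slot 9 empty => index 9.
Insert 364: h=7, slots 7,8,9,10 occupied => index 11.
Insert 793: h=11, slots 11,12 occupied => index 13.
Insert 232: h=11, slots 11,12,13 occupied => index 14.
Insert 334: h=11, slots 11,12,13,14 occupied => index 15.
Table: [-, -, -, -, -, -, -, 398, 161, 774, 27, 364, 998, 793, 232, 334, -]
Lookup 711: h=14, probe 14,15,16 → slot 16 empty, not found.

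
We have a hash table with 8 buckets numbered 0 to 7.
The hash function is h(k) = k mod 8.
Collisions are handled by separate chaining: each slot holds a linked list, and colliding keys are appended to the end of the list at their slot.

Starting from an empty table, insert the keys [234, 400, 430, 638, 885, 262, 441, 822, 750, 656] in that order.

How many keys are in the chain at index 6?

5

234 -> bucket 2
400 -> bucket 0
430 -> bucket 6
638 -> bucket 6 (collision)
885 -> bucket 5
262 -> bucket 6 (collision)
441 -> bucket 1
822 -> bucket 6 (collision)
750 -> bucket 6 (collision)
656 -> bucket 0 (collision)
Final buckets:
0: 400 -> 656
1: 441
2: 234
3: ∅
4: ∅
5: 885
6: 430 -> 638 -> 262 -> 822 -> 750
7: ∅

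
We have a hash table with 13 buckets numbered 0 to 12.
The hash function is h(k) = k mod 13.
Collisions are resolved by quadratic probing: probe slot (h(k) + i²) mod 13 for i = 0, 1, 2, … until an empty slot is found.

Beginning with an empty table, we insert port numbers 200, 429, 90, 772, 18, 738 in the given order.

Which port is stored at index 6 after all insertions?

772

200: h=5 -> slot 5
429: h=0 -> slot 0
90: h=12 -> slot 12
772: h=5, probe 5,6 -> slot 6
18: h=5, probe 5,6,9 -> slot 9
738: h=10 -> slot 10
Table: [429, -, -, -, -, 200, 772, -, -, 18, 738, -, 90]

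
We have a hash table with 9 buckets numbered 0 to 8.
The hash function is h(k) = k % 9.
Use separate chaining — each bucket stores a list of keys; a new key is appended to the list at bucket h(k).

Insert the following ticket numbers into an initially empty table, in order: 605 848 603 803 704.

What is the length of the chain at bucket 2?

Insert 605: h=2, bucket 2 empty -> new chain.
Insert 848: h=2, bucket 2 nonempty -> append to chain.
Insert 603: h=0, bucket 0 empty -> new chain.
Insert 803: h=2, bucket 2 nonempty -> append to chain.
Insert 704: h=2, bucket 2 nonempty -> append to chain.
Final buckets:
0: 603
1: ∅
2: 605 -> 848 -> 803 -> 704
3: ∅
4: ∅
5: ∅
6: ∅
7: ∅
8: ∅

4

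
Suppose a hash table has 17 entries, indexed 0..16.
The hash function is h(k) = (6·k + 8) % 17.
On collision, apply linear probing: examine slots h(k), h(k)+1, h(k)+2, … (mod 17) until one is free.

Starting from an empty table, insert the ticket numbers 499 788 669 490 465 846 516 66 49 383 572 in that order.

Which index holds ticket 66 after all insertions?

15

499: h=10 => slot 10
788: h=10, probe 10,11 => slot 11
669: h=10, probe 10,11,12 => slot 12
490: h=7 => slot 7
465: h=10, probe 10,11,12,13 => slot 13
846: h=1 => slot 1
516: h=10, probe 10,11,12,13,14 => slot 14
66: h=13, probe 13,14,15 => slot 15
49: h=13, probe 13,14,15,16 => slot 16
383: h=11, probe 11,12,13,14,15,16,0 => slot 0
572: h=6 => slot 6
Table: [383, 846, ∅, ∅, ∅, ∅, 572, 490, ∅, ∅, 499, 788, 669, 465, 516, 66, 49]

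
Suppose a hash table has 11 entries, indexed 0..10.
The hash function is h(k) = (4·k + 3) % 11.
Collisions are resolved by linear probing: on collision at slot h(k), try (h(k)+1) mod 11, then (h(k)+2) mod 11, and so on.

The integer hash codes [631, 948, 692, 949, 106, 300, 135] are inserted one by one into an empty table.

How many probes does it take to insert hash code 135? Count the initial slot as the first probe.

631: h=8 => slot 8
948: h=0 => slot 0
692: h=10 => slot 10
949: h=4 => slot 4
106: h=9 => slot 9
300: h=4, probe 4,5 => slot 5
135: h=4, probe 4,5,6 => slot 6
Table: [948, -, -, -, 949, 300, 135, -, 631, 106, 692]

3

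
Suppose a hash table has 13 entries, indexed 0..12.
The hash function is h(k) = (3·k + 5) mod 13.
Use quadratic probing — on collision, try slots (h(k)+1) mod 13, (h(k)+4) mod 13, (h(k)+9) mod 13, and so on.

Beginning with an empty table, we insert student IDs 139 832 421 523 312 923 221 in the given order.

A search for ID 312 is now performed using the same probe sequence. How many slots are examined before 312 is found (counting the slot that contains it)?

139 hashes to 6; slot 6 is free => place at 6.
832 hashes to 5; slot 5 is free => place at 5.
421 hashes to 7; slot 7 is free => place at 7.
523 hashes to 1; slot 1 is free => place at 1.
312 hashes to 5; 5,6 taken => place at 9.
923 hashes to 5; 5,6,9,1 taken => place at 8.
221 hashes to 5; 5,6,9,1,8 taken => place at 4.
Table: [—, 523, —, —, 221, 832, 139, 421, 923, 312, —, —, —]
Lookup 312: h=5, probe 5,6,9 → found at 9.

3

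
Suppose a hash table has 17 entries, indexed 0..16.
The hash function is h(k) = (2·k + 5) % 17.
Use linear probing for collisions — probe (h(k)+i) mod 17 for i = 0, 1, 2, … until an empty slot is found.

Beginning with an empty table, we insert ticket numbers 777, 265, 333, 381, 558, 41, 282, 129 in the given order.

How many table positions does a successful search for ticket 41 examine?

2

777: h=12 -> slot 12
265: h=8 -> slot 8
333: h=8, probe 8,9 -> slot 9
381: h=2 -> slot 2
558: h=16 -> slot 16
41: h=2, probe 2,3 -> slot 3
282: h=8, probe 8,9,10 -> slot 10
129: h=8, probe 8,9,10,11 -> slot 11
Table: [—, —, 381, 41, —, —, —, —, 265, 333, 282, 129, 777, —, —, —, 558]
Lookup 41: h=2, probe 2,3 → found at 3.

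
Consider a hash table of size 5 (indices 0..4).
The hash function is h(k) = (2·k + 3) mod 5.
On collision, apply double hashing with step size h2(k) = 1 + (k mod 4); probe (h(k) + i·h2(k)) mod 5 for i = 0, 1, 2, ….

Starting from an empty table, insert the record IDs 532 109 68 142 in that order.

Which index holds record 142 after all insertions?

532 hashes to 2; slot 2 is free → place at 2.
109 hashes to 1; slot 1 is free → place at 1.
68 hashes to 4; slot 4 is free → place at 4.
142 hashes to 2, h2=3; 2 taken → place at 0.
Table: [142, 109, 532, -, 68]

0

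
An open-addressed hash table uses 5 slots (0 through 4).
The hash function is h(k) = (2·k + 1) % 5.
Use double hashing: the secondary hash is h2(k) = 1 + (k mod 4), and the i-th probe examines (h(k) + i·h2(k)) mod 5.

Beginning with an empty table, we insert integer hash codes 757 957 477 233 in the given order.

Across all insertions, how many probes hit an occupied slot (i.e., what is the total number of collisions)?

5

Insert 757: h=0, slot 0 empty => index 0.
Insert 957: h=0, h2=2, slot 0 occupied => index 2.
Insert 477: h=0, h2=2, slots 0,2 occupied => index 4.
Insert 233: h=2, h2=2, slots 2,4 occupied => index 1.
Table: [757, 233, 957, -, 477]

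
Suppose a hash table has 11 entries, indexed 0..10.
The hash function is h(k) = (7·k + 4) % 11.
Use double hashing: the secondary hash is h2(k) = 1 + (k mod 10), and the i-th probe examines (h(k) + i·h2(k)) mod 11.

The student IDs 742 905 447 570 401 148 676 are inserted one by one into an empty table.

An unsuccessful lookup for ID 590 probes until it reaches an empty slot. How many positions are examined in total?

742 hashes to 6; slot 6 is free → place at 6.
905 hashes to 3; slot 3 is free → place at 3.
447 hashes to 9; slot 9 is free → place at 9.
570 hashes to 1; slot 1 is free → place at 1.
401 hashes to 6, h2=2; 6 taken → place at 8.
148 hashes to 6, h2=9; 6 taken → place at 4.
676 hashes to 6, h2=7; 6 taken → place at 2.
Table: [∅, 570, 676, 905, 148, ∅, 742, ∅, 401, 447, ∅]
Lookup 590: h=9, h2=1, probe 9,10 → slot 10 empty, not found.

2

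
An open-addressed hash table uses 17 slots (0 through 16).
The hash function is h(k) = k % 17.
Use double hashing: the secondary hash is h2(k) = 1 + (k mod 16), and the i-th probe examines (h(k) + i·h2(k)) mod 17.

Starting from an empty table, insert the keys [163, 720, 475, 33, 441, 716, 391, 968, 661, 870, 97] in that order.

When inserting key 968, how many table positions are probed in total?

2

163: h=10 => slot 10
720: h=6 => slot 6
475: h=16 => slot 16
33: h=16, h2=2, probe 16,1 => slot 1
441: h=16, h2=10, probe 16,9 => slot 9
716: h=2 => slot 2
391: h=0 => slot 0
968: h=16, h2=9, probe 16,8 => slot 8
661: h=15 => slot 15
870: h=3 => slot 3
97: h=12 => slot 12
Table: [391, 33, 716, 870, ., ., 720, ., 968, 441, 163, ., 97, ., ., 661, 475]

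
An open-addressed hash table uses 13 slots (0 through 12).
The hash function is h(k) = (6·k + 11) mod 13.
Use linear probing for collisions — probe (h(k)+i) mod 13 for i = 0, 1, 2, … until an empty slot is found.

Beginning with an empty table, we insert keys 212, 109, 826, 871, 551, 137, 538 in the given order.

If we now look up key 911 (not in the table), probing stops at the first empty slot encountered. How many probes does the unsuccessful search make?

3

Insert 212: h=9, slot 9 empty -> index 9.
Insert 109: h=2, slot 2 empty -> index 2.
Insert 826: h=1, slot 1 empty -> index 1.
Insert 871: h=11, slot 11 empty -> index 11.
Insert 551: h=2, slot 2 occupied -> index 3.
Insert 137: h=1, slots 1,2,3 occupied -> index 4.
Insert 538: h=2, slots 2,3,4 occupied -> index 5.
Table: [., 826, 109, 551, 137, 538, ., ., ., 212, ., 871, .]
Lookup 911: h=4, probe 4,5,6 → slot 6 empty, not found.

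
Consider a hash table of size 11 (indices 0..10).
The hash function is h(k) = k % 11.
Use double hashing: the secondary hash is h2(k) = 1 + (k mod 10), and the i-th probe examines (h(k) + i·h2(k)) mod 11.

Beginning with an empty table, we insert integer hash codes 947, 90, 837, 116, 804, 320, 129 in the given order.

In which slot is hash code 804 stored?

947 hashes to 1; slot 1 is free -> place at 1.
90 hashes to 2; slot 2 is free -> place at 2.
837 hashes to 1, h2=8; 1 taken -> place at 9.
116 hashes to 6; slot 6 is free -> place at 6.
804 hashes to 1, h2=5; 1,6 taken -> place at 0.
320 hashes to 1, h2=1; 1,2 taken -> place at 3.
129 hashes to 8; slot 8 is free -> place at 8.
Table: [804, 947, 90, 320, ∅, ∅, 116, ∅, 129, 837, ∅]

0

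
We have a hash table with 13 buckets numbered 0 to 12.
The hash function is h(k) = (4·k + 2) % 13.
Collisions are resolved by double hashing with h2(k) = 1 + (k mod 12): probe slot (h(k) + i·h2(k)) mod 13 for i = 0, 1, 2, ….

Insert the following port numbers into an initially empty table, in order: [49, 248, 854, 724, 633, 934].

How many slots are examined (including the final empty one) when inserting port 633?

Insert 49: h=3, slot 3 empty => index 3.
Insert 248: h=6, slot 6 empty => index 6.
Insert 854: h=12, slot 12 empty => index 12.
Insert 724: h=12, h2=5, slot 12 occupied => index 4.
Insert 633: h=12, h2=10, slot 12 occupied => index 9.
Insert 934: h=7, slot 7 empty => index 7.
Table: [∅, ∅, ∅, 49, 724, ∅, 248, 934, ∅, 633, ∅, ∅, 854]

2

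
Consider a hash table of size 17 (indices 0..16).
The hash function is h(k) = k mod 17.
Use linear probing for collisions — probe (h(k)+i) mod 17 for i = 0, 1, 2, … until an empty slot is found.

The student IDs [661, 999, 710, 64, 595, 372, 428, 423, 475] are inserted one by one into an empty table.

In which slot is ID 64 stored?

Insert 661: h=15, slot 15 empty → index 15.
Insert 999: h=13, slot 13 empty → index 13.
Insert 710: h=13, slot 13 occupied → index 14.
Insert 64: h=13, slots 13,14,15 occupied → index 16.
Insert 595: h=0, slot 0 empty → index 0.
Insert 372: h=15, slots 15,16,0 occupied → index 1.
Insert 428: h=3, slot 3 empty → index 3.
Insert 423: h=15, slots 15,16,0,1 occupied → index 2.
Insert 475: h=16, slots 16,0,1,2,3 occupied → index 4.
Table: [595, 372, 423, 428, 475, _, _, _, _, _, _, _, _, 999, 710, 661, 64]

16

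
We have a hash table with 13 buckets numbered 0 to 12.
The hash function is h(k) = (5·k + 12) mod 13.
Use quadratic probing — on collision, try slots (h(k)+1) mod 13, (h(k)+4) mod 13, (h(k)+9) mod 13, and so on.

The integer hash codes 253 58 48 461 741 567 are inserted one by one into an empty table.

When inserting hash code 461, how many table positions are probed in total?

253: h=3 → slot 3
58: h=3, probe 3,4 → slot 4
48: h=5 → slot 5
461: h=3, probe 3,4,7 → slot 7
741: h=12 → slot 12
567: h=0 → slot 0
Table: [567, —, —, 253, 58, 48, —, 461, —, —, —, —, 741]

3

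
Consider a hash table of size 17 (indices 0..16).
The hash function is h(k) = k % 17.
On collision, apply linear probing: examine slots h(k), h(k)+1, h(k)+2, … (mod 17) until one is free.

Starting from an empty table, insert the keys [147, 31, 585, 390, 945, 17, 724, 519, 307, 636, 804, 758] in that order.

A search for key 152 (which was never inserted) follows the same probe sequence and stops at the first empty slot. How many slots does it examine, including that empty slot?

4

147: h=11 → slot 11
31: h=14 → slot 14
585: h=7 → slot 7
390: h=16 → slot 16
945: h=10 → slot 10
17: h=0 → slot 0
724: h=10, probe 10,11,12 → slot 12
519: h=9 → slot 9
307: h=1 → slot 1
636: h=7, probe 7,8 → slot 8
804: h=5 → slot 5
758: h=10, probe 10,11,12,13 → slot 13
Table: [17, 307, ., ., ., 804, ., 585, 636, 519, 945, 147, 724, 758, 31, ., 390]
Lookup 152: h=16, probe 16,0,1,2 → slot 2 empty, not found.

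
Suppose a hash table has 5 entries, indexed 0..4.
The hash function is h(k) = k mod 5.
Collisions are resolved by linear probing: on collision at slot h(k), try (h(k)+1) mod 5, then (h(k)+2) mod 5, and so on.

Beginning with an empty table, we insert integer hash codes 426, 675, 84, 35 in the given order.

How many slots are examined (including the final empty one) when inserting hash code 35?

3

426: h=1 → slot 1
675: h=0 → slot 0
84: h=4 → slot 4
35: h=0, probe 0,1,2 → slot 2
Table: [675, 426, 35, ∅, 84]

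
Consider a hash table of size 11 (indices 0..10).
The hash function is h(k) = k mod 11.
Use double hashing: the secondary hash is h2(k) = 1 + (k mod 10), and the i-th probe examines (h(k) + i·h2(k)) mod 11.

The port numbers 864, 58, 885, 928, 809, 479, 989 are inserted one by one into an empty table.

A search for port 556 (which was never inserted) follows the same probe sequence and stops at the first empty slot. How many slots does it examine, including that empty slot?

Insert 864: h=6, slot 6 empty → index 6.
Insert 58: h=3, slot 3 empty → index 3.
Insert 885: h=5, slot 5 empty → index 5.
Insert 928: h=4, slot 4 empty → index 4.
Insert 809: h=6, h2=10, slots 6,5,4,3 occupied → index 2.
Insert 479: h=6, h2=10, slots 6,5,4,3,2 occupied → index 1.
Insert 989: h=10, slot 10 empty → index 10.
Table: [-, 479, 809, 58, 928, 885, 864, -, -, -, 989]
Lookup 556: h=6, h2=7, probe 6,2,9 → slot 9 empty, not found.

3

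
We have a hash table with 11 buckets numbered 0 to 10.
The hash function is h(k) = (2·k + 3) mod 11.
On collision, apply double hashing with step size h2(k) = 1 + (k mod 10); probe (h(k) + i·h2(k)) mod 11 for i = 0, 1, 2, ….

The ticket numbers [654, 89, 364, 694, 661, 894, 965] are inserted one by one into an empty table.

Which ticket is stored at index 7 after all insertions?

654 hashes to 2; slot 2 is free -> place at 2.
89 hashes to 5; slot 5 is free -> place at 5.
364 hashes to 5, h2=5; 5 taken -> place at 10.
694 hashes to 5, h2=5; 5,10 taken -> place at 4.
661 hashes to 5, h2=2; 5 taken -> place at 7.
894 hashes to 9; slot 9 is free -> place at 9.
965 hashes to 8; slot 8 is free -> place at 8.
Table: [., ., 654, ., 694, 89, ., 661, 965, 894, 364]

661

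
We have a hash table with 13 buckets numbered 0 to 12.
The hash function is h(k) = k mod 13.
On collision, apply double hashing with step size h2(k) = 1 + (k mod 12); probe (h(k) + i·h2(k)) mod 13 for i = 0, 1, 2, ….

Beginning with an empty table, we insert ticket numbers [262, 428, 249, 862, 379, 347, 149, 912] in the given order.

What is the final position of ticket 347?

8

262 hashes to 2; slot 2 is free => place at 2.
428 hashes to 12; slot 12 is free => place at 12.
249 hashes to 2, h2=10; 2,12 taken => place at 9.
862 hashes to 4; slot 4 is free => place at 4.
379 hashes to 2, h2=8; 2 taken => place at 10.
347 hashes to 9, h2=12; 9 taken => place at 8.
149 hashes to 6; slot 6 is free => place at 6.
912 hashes to 2, h2=1; 2 taken => place at 3.
Table: [_, _, 262, 912, 862, _, 149, _, 347, 249, 379, _, 428]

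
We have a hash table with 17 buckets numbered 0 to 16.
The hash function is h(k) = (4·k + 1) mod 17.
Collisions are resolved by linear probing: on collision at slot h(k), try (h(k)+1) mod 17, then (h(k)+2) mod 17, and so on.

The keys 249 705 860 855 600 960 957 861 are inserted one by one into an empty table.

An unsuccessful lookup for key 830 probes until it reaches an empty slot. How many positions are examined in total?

3

249: h=11 → slot 11
705: h=16 → slot 16
860: h=7 → slot 7
855: h=4 → slot 4
600: h=4, probe 4,5 → slot 5
960: h=16, probe 16,0 → slot 0
957: h=4, probe 4,5,6 → slot 6
861: h=11, probe 11,12 → slot 12
Table: [960, -, -, -, 855, 600, 957, 860, -, -, -, 249, 861, -, -, -, 705]
Lookup 830: h=6, probe 6,7,8 → slot 8 empty, not found.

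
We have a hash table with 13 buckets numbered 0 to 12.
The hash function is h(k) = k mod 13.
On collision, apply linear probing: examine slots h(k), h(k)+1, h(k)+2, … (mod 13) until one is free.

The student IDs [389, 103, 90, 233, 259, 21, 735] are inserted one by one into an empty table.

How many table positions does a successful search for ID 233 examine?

4

Insert 389: h=12, slot 12 empty → index 12.
Insert 103: h=12, slot 12 occupied → index 0.
Insert 90: h=12, slots 12,0 occupied → index 1.
Insert 233: h=12, slots 12,0,1 occupied → index 2.
Insert 259: h=12, slots 12,0,1,2 occupied → index 3.
Insert 21: h=8, slot 8 empty → index 8.
Insert 735: h=7, slot 7 empty → index 7.
Table: [103, 90, 233, 259, —, —, —, 735, 21, —, —, —, 389]
Lookup 233: h=12, probe 12,0,1,2 → found at 2.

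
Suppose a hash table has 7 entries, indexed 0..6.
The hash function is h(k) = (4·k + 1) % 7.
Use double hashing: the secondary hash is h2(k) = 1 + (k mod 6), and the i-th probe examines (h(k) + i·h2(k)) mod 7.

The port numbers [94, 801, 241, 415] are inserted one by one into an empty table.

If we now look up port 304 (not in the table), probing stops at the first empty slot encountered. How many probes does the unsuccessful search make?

Insert 94: h=6, slot 6 empty → index 6.
Insert 801: h=6, h2=4, slot 6 occupied → index 3.
Insert 241: h=6, h2=2, slot 6 occupied → index 1.
Insert 415: h=2, slot 2 empty → index 2.
Table: [—, 241, 415, 801, —, —, 94]
Lookup 304: h=6, h2=5, probe 6,4 → slot 4 empty, not found.

2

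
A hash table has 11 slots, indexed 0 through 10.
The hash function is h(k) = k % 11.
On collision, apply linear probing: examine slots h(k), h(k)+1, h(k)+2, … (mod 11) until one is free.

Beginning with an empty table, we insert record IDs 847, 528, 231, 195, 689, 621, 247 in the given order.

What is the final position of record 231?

2

Insert 847: h=0, slot 0 empty -> index 0.
Insert 528: h=0, slot 0 occupied -> index 1.
Insert 231: h=0, slots 0,1 occupied -> index 2.
Insert 195: h=8, slot 8 empty -> index 8.
Insert 689: h=7, slot 7 empty -> index 7.
Insert 621: h=5, slot 5 empty -> index 5.
Insert 247: h=5, slot 5 occupied -> index 6.
Table: [847, 528, 231, _, _, 621, 247, 689, 195, _, _]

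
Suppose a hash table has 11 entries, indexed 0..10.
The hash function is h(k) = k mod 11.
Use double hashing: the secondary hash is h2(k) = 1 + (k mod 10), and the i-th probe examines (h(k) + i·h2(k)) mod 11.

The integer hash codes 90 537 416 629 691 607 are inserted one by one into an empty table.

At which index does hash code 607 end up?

90: h=2 -> slot 2
537: h=9 -> slot 9
416: h=9, h2=7, probe 9,5 -> slot 5
629: h=2, h2=10, probe 2,1 -> slot 1
691: h=9, h2=2, probe 9,0 -> slot 0
607: h=2, h2=8, probe 2,10 -> slot 10
Table: [691, 629, 90, —, —, 416, —, —, —, 537, 607]

10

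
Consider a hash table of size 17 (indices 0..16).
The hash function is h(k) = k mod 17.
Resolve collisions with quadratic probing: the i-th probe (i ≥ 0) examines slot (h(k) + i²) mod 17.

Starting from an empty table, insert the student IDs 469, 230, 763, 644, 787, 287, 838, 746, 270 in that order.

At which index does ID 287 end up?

2

469 hashes to 10; slot 10 is free -> place at 10.
230 hashes to 9; slot 9 is free -> place at 9.
763 hashes to 15; slot 15 is free -> place at 15.
644 hashes to 15; 15 taken -> place at 16.
787 hashes to 5; slot 5 is free -> place at 5.
287 hashes to 15; 15,16 taken -> place at 2.
838 hashes to 5; 5 taken -> place at 6.
746 hashes to 15; 15,16,2 taken -> place at 7.
270 hashes to 15; 15,16,2,7 taken -> place at 14.
Table: [_, _, 287, _, _, 787, 838, 746, _, 230, 469, _, _, _, 270, 763, 644]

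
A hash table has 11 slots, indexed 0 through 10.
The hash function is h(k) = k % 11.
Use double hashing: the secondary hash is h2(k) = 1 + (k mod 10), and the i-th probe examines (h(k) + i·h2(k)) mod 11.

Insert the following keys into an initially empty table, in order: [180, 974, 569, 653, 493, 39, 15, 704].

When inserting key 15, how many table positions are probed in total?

180 hashes to 4; slot 4 is free => place at 4.
974 hashes to 6; slot 6 is free => place at 6.
569 hashes to 8; slot 8 is free => place at 8.
653 hashes to 4, h2=4; 4,8 taken => place at 1.
493 hashes to 9; slot 9 is free => place at 9.
39 hashes to 6, h2=10; 6 taken => place at 5.
15 hashes to 4, h2=6; 4 taken => place at 10.
704 hashes to 0; slot 0 is free => place at 0.
Table: [704, 653, ., ., 180, 39, 974, ., 569, 493, 15]

2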